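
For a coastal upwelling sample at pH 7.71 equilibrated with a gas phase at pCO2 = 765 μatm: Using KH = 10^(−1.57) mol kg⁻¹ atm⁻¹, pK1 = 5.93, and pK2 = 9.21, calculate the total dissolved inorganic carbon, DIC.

DIC = 1.30 mmol/kg

[CO2*] = KH · pCO2 = 10^(−1.57) × 765×10^-6 = 2.059×10^-5 mol/kg
α₀ = 1/(1 + K1/[H⁺] + K1K2/[H⁺]²) = 1/(1 + 10^+1.78 + 10^+0.28) = 0.01583
DIC = [CO2*]/α₀ = 2.059×10^-5 / 0.01583 = 1.30 mmol/kg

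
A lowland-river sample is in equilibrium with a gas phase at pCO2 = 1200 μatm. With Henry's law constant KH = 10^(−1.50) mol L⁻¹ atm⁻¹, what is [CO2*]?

KH = 10^(−1.50) = 3.162×10^-2 mol L⁻¹ atm⁻¹
[CO2*] = KH · pCO2 = 3.162×10^-2 × 1200×10^-6 atm = 3.79×10^-5 mol/L

[CO2*] = 37.9 μmol/L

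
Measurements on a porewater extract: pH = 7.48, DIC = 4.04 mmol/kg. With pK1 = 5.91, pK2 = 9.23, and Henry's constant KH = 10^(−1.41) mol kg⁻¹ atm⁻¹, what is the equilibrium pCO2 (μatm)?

pCO2 = 2680 μatm

α₀ = 1 / (1 + K1/[H⁺] + K1K2/[H⁺]²) = 1 / (1 + 10^+1.57 + 10^-0.18)
   = 1 / (1 + 37.154 + 0.66069) = 1/38.814 = 0.02576
[CO2*] = α₀ × DIC = 0.02576 × 4.04 = 0.1041 mmol/kg
pCO2 = [CO2*]/KH = 1.041×10^-4 / 3.890×10^-2 = 2680 μatm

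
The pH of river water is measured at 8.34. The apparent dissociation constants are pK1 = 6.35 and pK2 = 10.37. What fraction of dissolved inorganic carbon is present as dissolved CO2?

α₀ = 1 / (1 + K1/[H⁺] + K1K2/[H⁺]²) = 1 / (1 + 10^+1.99 + 10^-0.04)
   = 1 / (1 + 97.724 + 0.91201) = 1/99.636 = 0.01004

α₀ = 0.0100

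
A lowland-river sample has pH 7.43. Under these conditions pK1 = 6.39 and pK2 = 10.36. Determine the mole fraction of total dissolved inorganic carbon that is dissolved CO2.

α₀ = 1 / (1 + K1/[H⁺] + K1K2/[H⁺]²) = 1 / (1 + 10^+1.04 + 10^-1.89)
   = 1 / (1 + 10.965 + 0.012882) = 1/11.978 = 0.08349

α₀ = 0.0835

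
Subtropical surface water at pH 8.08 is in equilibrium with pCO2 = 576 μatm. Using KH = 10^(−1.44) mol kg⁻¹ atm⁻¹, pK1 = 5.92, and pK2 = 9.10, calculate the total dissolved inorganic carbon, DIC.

[CO2*] = KH · pCO2 = 10^(−1.44) × 576×10^-6 = 2.091×10^-5 mol/kg
α₀ = 1/(1 + K1/[H⁺] + K1K2/[H⁺]²) = 1/(1 + 10^+2.16 + 10^+1.14) = 0.006276
DIC = [CO2*]/α₀ = 2.091×10^-5 / 0.006276 = 3.33 mmol/kg

DIC = 3.33 mmol/kg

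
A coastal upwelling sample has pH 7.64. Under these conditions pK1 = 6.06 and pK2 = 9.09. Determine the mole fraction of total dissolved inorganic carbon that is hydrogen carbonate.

α₁ = 1 / (1 + [H⁺]/K1 + K2/[H⁺]) = 1 / (1 + 10^-1.58 + 10^-1.45)
   = 1 / (1 + 0.026303 + 0.035481) = 1/1.0618 = 0.9418

α₁ = 0.942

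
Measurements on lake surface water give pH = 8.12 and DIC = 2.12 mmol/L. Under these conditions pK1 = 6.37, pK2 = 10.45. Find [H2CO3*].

[CO2*] = 0.0369 mmol/L

α₀ = 1 / (1 + K1/[H⁺] + K1K2/[H⁺]²) = 1 / (1 + 10^+1.75 + 10^-0.58)
   = 1 / (1 + 56.234 + 0.26303) = 1/57.497 = 0.01739
[CO2*] = α₀ × DIC = 0.01739 × 2.12 = 0.0369 mmol/L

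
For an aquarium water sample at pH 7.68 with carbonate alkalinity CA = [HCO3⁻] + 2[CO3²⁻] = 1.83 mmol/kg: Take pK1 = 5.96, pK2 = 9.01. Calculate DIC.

CA = [HCO3⁻] + 2[CO3²⁻] = (α₁ + 2α₂)·DIC
At pH 7.68: [H⁺]/K1 = 10^-1.72 = 0.019055, K2/[H⁺] = 10^-1.33 = 0.046774
α₁ = 1/(1 + 0.019055 + 0.046774) = 1/1.0658 = 0.9382; α₂ = α₁·K2/[H⁺] = 0.04388
α₁ + 2α₂ = 1.0260
DIC = CA / (α₁ + 2α₂) = 1.83 / 1.0260 = 1.78 mmol/kg

DIC = 1.78 mmol/kg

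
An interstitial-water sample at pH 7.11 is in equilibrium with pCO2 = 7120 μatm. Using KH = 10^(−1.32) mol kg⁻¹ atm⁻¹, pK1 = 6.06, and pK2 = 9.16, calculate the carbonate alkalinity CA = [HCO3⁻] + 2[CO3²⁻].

CA = 3.89 mmol/kg

[CO2*] = KH · pCO2 = 10^(−1.32) × 7120×10^-6 = 3.408×10^-4 mol/kg
α₀ = 1/(1 + K1/[H⁺] + K1K2/[H⁺]²) = 1/(1 + 10^+1.05 + 10^-1.00) = 0.08117
DIC = [CO2*]/α₀ = 3.408×10^-4 / 0.08117 = 4.199 mmol/kg
CA = (α₁ + 2α₂)·DIC = (0.9107 + 2×0.008117) × 4.199 = 3.89 mmol/kg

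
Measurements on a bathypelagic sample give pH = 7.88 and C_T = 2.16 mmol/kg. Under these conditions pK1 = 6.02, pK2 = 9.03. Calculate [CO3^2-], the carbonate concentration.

α₂ = 1 / (1 + [H⁺]/K2 + [H⁺]²/(K1K2)) = 1 / (1 + 10^+1.15 + 10^-0.71)
   = 1 / (1 + 14.125 + 0.19498) = 1/15.320 = 0.06527
[CO3²⁻] = α₂ × DIC = 0.06527 × 2.16 = 0.141 mmol/kg

[CO3²⁻] = 0.141 mmol/kg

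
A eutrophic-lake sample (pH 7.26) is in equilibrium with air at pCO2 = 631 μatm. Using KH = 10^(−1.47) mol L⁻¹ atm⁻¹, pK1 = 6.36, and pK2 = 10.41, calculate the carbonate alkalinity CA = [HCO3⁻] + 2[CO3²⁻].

CA = 0.170 mmol/L

[CO2*] = KH · pCO2 = 10^(−1.47) × 631×10^-6 = 2.138×10^-5 mol/L
α₀ = 1/(1 + K1/[H⁺] + K1K2/[H⁺]²) = 1/(1 + 10^+0.90 + 10^-2.25) = 0.1117
DIC = [CO2*]/α₀ = 2.138×10^-5 / 0.1117 = 0.1913 mmol/L
CA = (α₁ + 2α₂)·DIC = (0.8876 + 2×0.0006284) × 0.1913 = 0.170 mmol/L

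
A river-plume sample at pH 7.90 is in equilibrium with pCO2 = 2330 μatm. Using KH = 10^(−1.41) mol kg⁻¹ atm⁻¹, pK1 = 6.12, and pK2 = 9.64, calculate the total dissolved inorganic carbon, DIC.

DIC = 5.65 mmol/kg

[CO2*] = KH · pCO2 = 10^(−1.41) × 2330×10^-6 = 9.065×10^-5 mol/kg
α₀ = 1/(1 + K1/[H⁺] + K1K2/[H⁺]²) = 1/(1 + 10^+1.78 + 10^+0.04) = 0.01604
DIC = [CO2*]/α₀ = 9.065×10^-5 / 0.01604 = 5.65 mmol/kg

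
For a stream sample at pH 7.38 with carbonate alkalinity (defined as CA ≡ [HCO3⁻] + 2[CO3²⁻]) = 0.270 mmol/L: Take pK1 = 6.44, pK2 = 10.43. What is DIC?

DIC = 0.301 mmol/L

CA = [HCO3⁻] + 2[CO3²⁻] = (α₁ + 2α₂)·DIC
At pH 7.38: [H⁺]/K1 = 10^-0.94 = 0.11482, K2/[H⁺] = 10^-3.05 = 0.00089125
α₁ = 1/(1 + 0.11482 + 0.00089125) = 1/1.1157 = 0.8963; α₂ = α₁·K2/[H⁺] = 0.0007988
α₁ + 2α₂ = 0.8979
DIC = CA / (α₁ + 2α₂) = 0.270 / 0.8979 = 0.301 mmol/L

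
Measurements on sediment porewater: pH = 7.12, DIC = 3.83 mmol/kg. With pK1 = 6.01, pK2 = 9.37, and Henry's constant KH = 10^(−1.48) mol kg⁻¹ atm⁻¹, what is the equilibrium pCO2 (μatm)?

pCO2 = 8290 μatm

α₀ = 1 / (1 + K1/[H⁺] + K1K2/[H⁺]²) = 1 / (1 + 10^+1.11 + 10^-1.14)
   = 1 / (1 + 12.882 + 0.072444) = 1/13.955 = 0.07166
[CO2*] = α₀ × DIC = 0.07166 × 3.83 = 0.2745 mmol/kg
pCO2 = [CO2*]/KH = 2.745×10^-4 / 3.311×10^-2 = 8290 μatm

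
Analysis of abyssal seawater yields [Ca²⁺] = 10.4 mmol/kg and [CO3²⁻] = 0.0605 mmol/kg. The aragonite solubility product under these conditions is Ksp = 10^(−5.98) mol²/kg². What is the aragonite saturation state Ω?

Ksp = 10^(−5.98) = 1.047×10^-6
Ω = [Ca²⁺][CO3²⁻]/Ksp = (10.4×10^-3)(0.0605×10^-3) / 1.047×10^-6 = 0.601

Ω = 0.601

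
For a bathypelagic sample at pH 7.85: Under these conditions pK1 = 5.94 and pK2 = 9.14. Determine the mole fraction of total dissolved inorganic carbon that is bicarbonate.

α₁ = 0.940

α₁ = 1 / (1 + [H⁺]/K1 + K2/[H⁺]) = 1 / (1 + 10^-1.91 + 10^-1.29)
   = 1 / (1 + 0.012303 + 0.051286) = 1/1.0636 = 0.9402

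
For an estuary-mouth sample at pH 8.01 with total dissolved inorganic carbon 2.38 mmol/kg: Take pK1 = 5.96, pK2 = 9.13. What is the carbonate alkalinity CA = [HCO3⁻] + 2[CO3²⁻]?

CA = [HCO3⁻] + 2[CO3²⁻] = (α₁ + 2α₂)·DIC
At pH 8.01: [H⁺]/K1 = 10^-2.05 = 0.0089125, K2/[H⁺] = 10^-1.12 = 0.075858
α₁ = 1/(1 + 0.0089125 + 0.075858) = 1/1.0848 = 0.9219; α₂ = α₁·K2/[H⁺] = 0.06993
α₁ + 2α₂ = 1.0617
CA = 1.0617 × 2.38 = 2.53 mmol/kg

CA = 2.53 mmol/kg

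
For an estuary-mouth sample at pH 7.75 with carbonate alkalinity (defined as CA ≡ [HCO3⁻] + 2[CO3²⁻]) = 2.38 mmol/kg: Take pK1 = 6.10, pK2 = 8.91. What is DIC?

CA = [HCO3⁻] + 2[CO3²⁻] = (α₁ + 2α₂)·DIC
At pH 7.75: [H⁺]/K1 = 10^-1.65 = 0.022387, K2/[H⁺] = 10^-1.16 = 0.069183
α₁ = 1/(1 + 0.022387 + 0.069183) = 1/1.0916 = 0.9161; α₂ = α₁·K2/[H⁺] = 0.06338
α₁ + 2α₂ = 1.0429
DIC = CA / (α₁ + 2α₂) = 2.38 / 1.0429 = 2.28 mmol/kg

DIC = 2.28 mmol/kg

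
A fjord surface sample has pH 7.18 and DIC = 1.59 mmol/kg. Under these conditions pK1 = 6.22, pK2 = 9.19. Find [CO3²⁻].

α₂ = 1 / (1 + [H⁺]/K2 + [H⁺]²/(K1K2)) = 1 / (1 + 10^+2.01 + 10^+1.05)
   = 1 / (1 + 102.33 + 11.220) = 1/114.55 = 0.008730
[CO3²⁻] = α₂ × DIC = 0.008730 × 1.59 = 0.0139 mmol/kg = 13.9 μmol/kg

[CO3²⁻] = 13.9 μmol/kg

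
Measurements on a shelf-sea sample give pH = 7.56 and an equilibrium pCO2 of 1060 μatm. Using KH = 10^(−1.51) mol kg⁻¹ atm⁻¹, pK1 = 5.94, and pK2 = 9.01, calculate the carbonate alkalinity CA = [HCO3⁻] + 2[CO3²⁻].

[CO2*] = KH · pCO2 = 10^(−1.51) × 1060×10^-6 = 3.276×10^-5 mol/kg
α₀ = 1/(1 + K1/[H⁺] + K1K2/[H⁺]²) = 1/(1 + 10^+1.62 + 10^+0.17) = 0.02264
DIC = [CO2*]/α₀ = 3.276×10^-5 / 0.02264 = 1.447 mmol/kg
CA = (α₁ + 2α₂)·DIC = (0.9439 + 2×0.03349) × 1.447 = 1.46 mmol/kg

CA = 1.46 mmol/kg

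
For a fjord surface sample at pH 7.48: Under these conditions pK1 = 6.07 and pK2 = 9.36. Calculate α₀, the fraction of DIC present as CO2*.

α₀ = 1 / (1 + K1/[H⁺] + K1K2/[H⁺]²) = 1 / (1 + 10^+1.41 + 10^-0.47)
   = 1 / (1 + 25.704 + 0.33884) = 1/27.043 = 0.03698

α₀ = 0.0370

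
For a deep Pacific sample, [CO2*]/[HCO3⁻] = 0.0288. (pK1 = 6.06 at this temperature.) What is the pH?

From K1 = [H⁺][HCO3⁻]/[CO2*]:  pH = pK1 − log₁₀([CO2*]/[HCO3⁻])
log₁₀(0.0288) = -1.541
pH = 6.06 − (-1.541) = 7.60

pH = 7.60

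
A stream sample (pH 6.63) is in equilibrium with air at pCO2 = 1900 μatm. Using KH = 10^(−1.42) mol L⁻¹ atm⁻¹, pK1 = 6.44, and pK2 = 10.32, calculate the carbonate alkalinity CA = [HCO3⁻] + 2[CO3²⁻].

[CO2*] = KH · pCO2 = 10^(−1.42) × 1900×10^-6 = 7.224×10^-5 mol/L
α₀ = 1/(1 + K1/[H⁺] + K1K2/[H⁺]²) = 1/(1 + 10^+0.19 + 10^-3.50) = 0.3923
DIC = [CO2*]/α₀ = 7.224×10^-5 / 0.3923 = 0.1841 mmol/L
CA = (α₁ + 2α₂)·DIC = (0.6076 + 2×0.0001241) × 0.1841 = 0.112 mmol/L

CA = 0.112 mmol/L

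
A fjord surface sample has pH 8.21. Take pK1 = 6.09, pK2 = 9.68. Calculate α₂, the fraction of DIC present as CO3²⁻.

α₂ = 0.0325

α₂ = 1 / (1 + [H⁺]/K2 + [H⁺]²/(K1K2)) = 1 / (1 + 10^+1.47 + 10^-0.65)
   = 1 / (1 + 29.512 + 0.22387) = 1/30.736 = 0.03254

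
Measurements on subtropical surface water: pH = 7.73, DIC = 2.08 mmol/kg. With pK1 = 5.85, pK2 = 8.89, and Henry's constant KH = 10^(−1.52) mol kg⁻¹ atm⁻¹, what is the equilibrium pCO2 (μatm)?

pCO2 = 839 μatm

α₀ = 1 / (1 + K1/[H⁺] + K1K2/[H⁺]²) = 1 / (1 + 10^+1.88 + 10^+0.72)
   = 1 / (1 + 75.858 + 5.2481) = 1/82.106 = 0.01218
[CO2*] = α₀ × DIC = 0.01218 × 2.08 = 0.02533 mmol/kg
pCO2 = [CO2*]/KH = 2.533×10^-5 / 3.020×10^-2 = 839 μatm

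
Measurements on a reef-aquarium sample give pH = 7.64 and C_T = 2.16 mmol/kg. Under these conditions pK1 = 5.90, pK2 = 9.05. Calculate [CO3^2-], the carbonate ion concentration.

α₂ = 1 / (1 + [H⁺]/K2 + [H⁺]²/(K1K2)) = 1 / (1 + 10^+1.41 + 10^-0.33)
   = 1 / (1 + 25.704 + 0.46774) = 1/27.172 = 0.03680
[CO3²⁻] = α₂ × DIC = 0.03680 × 2.16 = 0.0795 mmol/kg

[CO3²⁻] = 0.0795 mmol/kg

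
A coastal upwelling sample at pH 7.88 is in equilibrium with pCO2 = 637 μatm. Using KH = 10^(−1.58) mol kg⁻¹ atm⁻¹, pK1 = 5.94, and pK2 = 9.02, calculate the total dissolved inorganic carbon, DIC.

[CO2*] = KH · pCO2 = 10^(−1.58) × 637×10^-6 = 1.675×10^-5 mol/kg
α₀ = 1/(1 + K1/[H⁺] + K1K2/[H⁺]²) = 1/(1 + 10^+1.94 + 10^+0.80) = 0.01059
DIC = [CO2*]/α₀ = 1.675×10^-5 / 0.01059 = 1.58 mmol/kg

DIC = 1.58 mmol/kg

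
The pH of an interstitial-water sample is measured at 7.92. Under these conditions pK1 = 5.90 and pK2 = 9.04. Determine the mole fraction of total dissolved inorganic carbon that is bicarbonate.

α₁ = 0.921

α₁ = 1 / (1 + [H⁺]/K1 + K2/[H⁺]) = 1 / (1 + 10^-2.02 + 10^-1.12)
   = 1 / (1 + 0.0095499 + 0.075858) = 1/1.0854 = 0.9213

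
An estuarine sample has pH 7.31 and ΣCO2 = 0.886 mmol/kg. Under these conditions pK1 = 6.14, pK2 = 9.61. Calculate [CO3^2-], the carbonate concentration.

[CO3²⁻] = 4.14 μmol/kg

α₂ = 1 / (1 + [H⁺]/K2 + [H⁺]²/(K1K2)) = 1 / (1 + 10^+2.30 + 10^+1.13)
   = 1 / (1 + 199.53 + 13.490) = 1/214.02 = 0.004673
[CO3²⁻] = α₂ × DIC = 0.004673 × 0.886 = 0.00414 mmol/kg = 4.14 μmol/kg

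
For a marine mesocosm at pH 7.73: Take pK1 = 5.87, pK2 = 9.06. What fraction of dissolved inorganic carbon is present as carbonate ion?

α₂ = 1 / (1 + [H⁺]/K2 + [H⁺]²/(K1K2)) = 1 / (1 + 10^+1.33 + 10^-0.53)
   = 1 / (1 + 21.380 + 0.29512) = 1/22.675 = 0.04410

α₂ = 0.0441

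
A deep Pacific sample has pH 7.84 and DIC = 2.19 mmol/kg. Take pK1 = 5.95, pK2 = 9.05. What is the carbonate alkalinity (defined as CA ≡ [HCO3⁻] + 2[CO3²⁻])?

CA = 2.29 mmol/kg

CA = [HCO3⁻] + 2[CO3²⁻] = (α₁ + 2α₂)·DIC
At pH 7.84: [H⁺]/K1 = 10^-1.89 = 0.012882, K2/[H⁺] = 10^-1.21 = 0.061660
α₁ = 1/(1 + 0.012882 + 0.061660) = 1/1.0745 = 0.9306; α₂ = α₁·K2/[H⁺] = 0.05738
α₁ + 2α₂ = 1.0454
CA = 1.0454 × 2.19 = 2.29 mmol/kg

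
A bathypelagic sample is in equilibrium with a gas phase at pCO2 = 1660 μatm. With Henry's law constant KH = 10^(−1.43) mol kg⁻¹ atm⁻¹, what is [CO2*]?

KH = 10^(−1.43) = 3.715×10^-2 mol kg⁻¹ atm⁻¹
[CO2*] = KH · pCO2 = 3.715×10^-2 × 1660×10^-6 atm = 6.17×10^-5 mol/kg

[CO2*] = 61.7 μmol/kg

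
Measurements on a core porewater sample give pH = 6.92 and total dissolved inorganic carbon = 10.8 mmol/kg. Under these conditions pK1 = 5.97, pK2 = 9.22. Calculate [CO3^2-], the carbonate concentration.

[CO3²⁻] = 0.0484 mmol/kg

α₂ = 1 / (1 + [H⁺]/K2 + [H⁺]²/(K1K2)) = 1 / (1 + 10^+2.30 + 10^+1.35)
   = 1 / (1 + 199.53 + 22.387) = 1/222.91 = 0.004486
[CO3²⁻] = α₂ × DIC = 0.004486 × 10.8 = 0.0484 mmol/kg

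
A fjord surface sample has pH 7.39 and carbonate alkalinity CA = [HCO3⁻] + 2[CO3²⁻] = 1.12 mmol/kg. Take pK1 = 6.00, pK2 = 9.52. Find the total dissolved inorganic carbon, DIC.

DIC = 1.16 mmol/kg

CA = [HCO3⁻] + 2[CO3²⁻] = (α₁ + 2α₂)·DIC
At pH 7.39: [H⁺]/K1 = 10^-1.39 = 0.040738, K2/[H⁺] = 10^-2.13 = 0.0074131
α₁ = 1/(1 + 0.040738 + 0.0074131) = 1/1.0482 = 0.9541; α₂ = α₁·K2/[H⁺] = 0.007073
α₁ + 2α₂ = 0.9682
DIC = CA / (α₁ + 2α₂) = 1.12 / 0.9682 = 1.16 mmol/kg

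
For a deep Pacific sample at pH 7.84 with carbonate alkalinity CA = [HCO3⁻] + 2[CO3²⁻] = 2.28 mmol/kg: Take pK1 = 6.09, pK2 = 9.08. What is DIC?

DIC = 2.20 mmol/kg

CA = [HCO3⁻] + 2[CO3²⁻] = (α₁ + 2α₂)·DIC
At pH 7.84: [H⁺]/K1 = 10^-1.75 = 0.017783, K2/[H⁺] = 10^-1.24 = 0.057544
α₁ = 1/(1 + 0.017783 + 0.057544) = 1/1.0753 = 0.9299; α₂ = α₁·K2/[H⁺] = 0.05351
α₁ + 2α₂ = 1.0370
DIC = CA / (α₁ + 2α₂) = 2.28 / 1.0370 = 2.20 mmol/kg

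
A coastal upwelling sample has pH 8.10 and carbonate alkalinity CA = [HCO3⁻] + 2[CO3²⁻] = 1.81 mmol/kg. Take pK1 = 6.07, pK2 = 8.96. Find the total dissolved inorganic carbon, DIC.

CA = [HCO3⁻] + 2[CO3²⁻] = (α₁ + 2α₂)·DIC
At pH 8.10: [H⁺]/K1 = 10^-2.03 = 0.0093325, K2/[H⁺] = 10^-0.86 = 0.13804
α₁ = 1/(1 + 0.0093325 + 0.13804) = 1/1.1474 = 0.8716; α₂ = α₁·K2/[H⁺] = 0.1203
α₁ + 2α₂ = 1.1122
DIC = CA / (α₁ + 2α₂) = 1.81 / 1.1122 = 1.63 mmol/kg

DIC = 1.63 mmol/kg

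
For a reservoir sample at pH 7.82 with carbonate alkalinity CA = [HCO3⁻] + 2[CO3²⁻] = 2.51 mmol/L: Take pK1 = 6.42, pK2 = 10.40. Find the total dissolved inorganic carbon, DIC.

DIC = 2.60 mmol/L

CA = [HCO3⁻] + 2[CO3²⁻] = (α₁ + 2α₂)·DIC
At pH 7.82: [H⁺]/K1 = 10^-1.40 = 0.039811, K2/[H⁺] = 10^-2.58 = 0.0026303
α₁ = 1/(1 + 0.039811 + 0.0026303) = 1/1.0424 = 0.9593; α₂ = α₁·K2/[H⁺] = 0.002523
α₁ + 2α₂ = 0.9643
DIC = CA / (α₁ + 2α₂) = 2.51 / 0.9643 = 2.60 mmol/L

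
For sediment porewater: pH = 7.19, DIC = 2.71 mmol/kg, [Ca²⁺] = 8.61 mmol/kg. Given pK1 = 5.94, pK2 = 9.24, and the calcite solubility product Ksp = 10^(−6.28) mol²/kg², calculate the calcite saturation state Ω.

Ω = 0.372

α₂ = 1 / (1 + [H⁺]/K2 + [H⁺]²/(K1K2)) = 1 / (1 + 10^+2.05 + 10^+0.80)
   = 1 / (1 + 112.20 + 6.3096) = 1/119.51 = 0.008367
[CO3²⁻] = α₂ × DIC = 0.008367 × 2.71 = 0.02268 mmol/kg
Ksp = 10^(−6.28) = 5.248×10^-7
Ω = [Ca²⁺][CO3²⁻]/Ksp = (8.61×10^-3)(2.268×10^-5) / 5.248×10^-7 = 0.372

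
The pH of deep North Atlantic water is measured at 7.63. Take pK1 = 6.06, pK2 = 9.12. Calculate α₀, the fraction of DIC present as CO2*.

α₀ = 0.0254

α₀ = 1 / (1 + K1/[H⁺] + K1K2/[H⁺]²) = 1 / (1 + 10^+1.57 + 10^+0.08)
   = 1 / (1 + 37.154 + 1.2023) = 1/39.356 = 0.02541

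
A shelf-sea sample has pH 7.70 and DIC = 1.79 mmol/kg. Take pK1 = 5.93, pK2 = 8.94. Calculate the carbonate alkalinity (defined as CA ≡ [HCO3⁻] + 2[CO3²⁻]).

CA = 1.86 mmol/kg

CA = [HCO3⁻] + 2[CO3²⁻] = (α₁ + 2α₂)·DIC
At pH 7.70: [H⁺]/K1 = 10^-1.77 = 0.016982, K2/[H⁺] = 10^-1.24 = 0.057544
α₁ = 1/(1 + 0.016982 + 0.057544) = 1/1.0745 = 0.9306; α₂ = α₁·K2/[H⁺] = 0.05355
α₁ + 2α₂ = 1.0377
CA = 1.0377 × 1.79 = 1.86 mmol/kg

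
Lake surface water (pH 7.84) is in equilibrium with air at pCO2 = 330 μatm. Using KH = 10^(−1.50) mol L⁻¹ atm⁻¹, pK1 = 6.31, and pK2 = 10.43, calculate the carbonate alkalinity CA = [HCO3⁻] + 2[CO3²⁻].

[CO2*] = KH · pCO2 = 10^(−1.50) × 330×10^-6 = 1.044×10^-5 mol/L
α₀ = 1/(1 + K1/[H⁺] + K1K2/[H⁺]²) = 1/(1 + 10^+1.53 + 10^-1.06) = 0.02859
DIC = [CO2*]/α₀ = 1.044×10^-5 / 0.02859 = 0.3649 mmol/L
CA = (α₁ + 2α₂)·DIC = (0.9689 + 2×0.002490) × 0.3649 = 0.355 mmol/L

CA = 0.355 mmol/L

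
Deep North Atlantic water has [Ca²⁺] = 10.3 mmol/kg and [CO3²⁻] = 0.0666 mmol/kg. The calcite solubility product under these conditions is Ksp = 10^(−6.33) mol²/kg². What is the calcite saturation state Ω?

Ω = 1.47

Ksp = 10^(−6.33) = 4.677×10^-7
Ω = [Ca²⁺][CO3²⁻]/Ksp = (10.3×10^-3)(0.0666×10^-3) / 4.677×10^-7 = 1.47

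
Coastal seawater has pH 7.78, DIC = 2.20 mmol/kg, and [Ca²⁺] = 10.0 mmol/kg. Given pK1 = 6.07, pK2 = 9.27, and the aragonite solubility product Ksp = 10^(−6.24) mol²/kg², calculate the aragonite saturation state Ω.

α₂ = 1 / (1 + [H⁺]/K2 + [H⁺]²/(K1K2)) = 1 / (1 + 10^+1.49 + 10^-0.22)
   = 1 / (1 + 30.903 + 0.60256) = 1/32.506 = 0.03076
[CO3²⁻] = α₂ × DIC = 0.03076 × 2.20 = 0.06768 mmol/kg
Ksp = 10^(−6.24) = 5.754×10^-7
Ω = [Ca²⁺][CO3²⁻]/Ksp = (10.0×10^-3)(6.768×10^-5) / 5.754×10^-7 = 1.18

Ω = 1.18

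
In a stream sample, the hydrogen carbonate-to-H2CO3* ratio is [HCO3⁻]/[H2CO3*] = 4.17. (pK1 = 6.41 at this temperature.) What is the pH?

pH = 7.03

From K1 = [H⁺][HCO3⁻]/[H2CO3*]:  pH = pK1 + log₁₀([HCO3⁻]/[H2CO3*])
log₁₀(4.17) = +0.620
pH = 6.41 + (+0.620) = 7.03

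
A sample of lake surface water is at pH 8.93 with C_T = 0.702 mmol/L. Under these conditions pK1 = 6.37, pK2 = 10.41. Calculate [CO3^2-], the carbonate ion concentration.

[CO3²⁻] = 0.0224 mmol/L

α₂ = 1 / (1 + [H⁺]/K2 + [H⁺]²/(K1K2)) = 1 / (1 + 10^+1.48 + 10^-1.08)
   = 1 / (1 + 30.200 + 0.083176) = 1/31.283 = 0.03197
[CO3²⁻] = α₂ × DIC = 0.03197 × 0.702 = 0.0224 mmol/L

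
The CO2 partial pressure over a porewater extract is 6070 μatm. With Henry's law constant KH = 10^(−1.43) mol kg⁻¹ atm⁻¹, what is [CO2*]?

[CO2*] = 226 μmol/kg

KH = 10^(−1.43) = 3.715×10^-2 mol kg⁻¹ atm⁻¹
[CO2*] = KH · pCO2 = 3.715×10^-2 × 6070×10^-6 atm = 2.26×10^-4 mol/kg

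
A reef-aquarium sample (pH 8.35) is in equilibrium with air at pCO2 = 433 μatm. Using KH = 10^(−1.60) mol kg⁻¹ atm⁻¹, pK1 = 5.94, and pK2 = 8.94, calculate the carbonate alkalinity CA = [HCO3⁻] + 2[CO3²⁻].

[CO2*] = KH · pCO2 = 10^(−1.60) × 433×10^-6 = 1.088×10^-5 mol/kg
α₀ = 1/(1 + K1/[H⁺] + K1K2/[H⁺]²) = 1/(1 + 10^+2.41 + 10^+1.82) = 0.003085
DIC = [CO2*]/α₀ = 1.088×10^-5 / 0.003085 = 3.525 mmol/kg
CA = (α₁ + 2α₂)·DIC = (0.7931 + 2×0.2038) × 3.525 = 4.23 mmol/kg

CA = 4.23 mmol/kg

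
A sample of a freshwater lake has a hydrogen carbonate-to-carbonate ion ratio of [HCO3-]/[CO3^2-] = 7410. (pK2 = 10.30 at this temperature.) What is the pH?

pH = 6.43

From K2 = [H⁺][CO3^2-]/[HCO3-]:  pH = pK2 − log₁₀([HCO3-]/[CO3^2-])
log₁₀(7410) = +3.870
pH = 10.30 − (+3.870) = 6.43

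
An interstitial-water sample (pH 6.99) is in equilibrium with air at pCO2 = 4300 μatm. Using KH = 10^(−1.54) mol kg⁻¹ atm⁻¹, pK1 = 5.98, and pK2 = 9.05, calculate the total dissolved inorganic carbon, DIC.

[CO2*] = KH · pCO2 = 10^(−1.54) × 4300×10^-6 = 1.240×10^-4 mol/kg
α₀ = 1/(1 + K1/[H⁺] + K1K2/[H⁺]²) = 1/(1 + 10^+1.01 + 10^-1.05) = 0.08832
DIC = [CO2*]/α₀ = 1.240×10^-4 / 0.08832 = 1.40 mmol/kg

DIC = 1.40 mmol/kg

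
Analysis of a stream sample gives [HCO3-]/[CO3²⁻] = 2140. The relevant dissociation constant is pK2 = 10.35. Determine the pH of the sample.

pH = 7.02

From K2 = [H⁺][CO3²⁻]/[HCO3-]:  pH = pK2 − log₁₀([HCO3-]/[CO3²⁻])
log₁₀(2140) = +3.330
pH = 10.35 − (+3.330) = 7.02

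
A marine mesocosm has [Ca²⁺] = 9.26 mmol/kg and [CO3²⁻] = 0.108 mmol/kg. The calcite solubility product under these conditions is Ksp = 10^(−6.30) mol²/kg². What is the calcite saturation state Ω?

Ω = 2.00

Ksp = 10^(−6.30) = 5.012×10^-7
Ω = [Ca²⁺][CO3²⁻]/Ksp = (9.26×10^-3)(0.108×10^-3) / 5.012×10^-7 = 2.00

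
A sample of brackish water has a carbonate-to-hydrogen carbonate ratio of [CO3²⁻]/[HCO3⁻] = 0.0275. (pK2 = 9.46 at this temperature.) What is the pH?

pH = 7.90

From K2 = [H⁺][CO3²⁻]/[HCO3⁻]:  pH = pK2 + log₁₀([CO3²⁻]/[HCO3⁻])
log₁₀(0.0275) = -1.561
pH = 9.46 + (-1.561) = 7.90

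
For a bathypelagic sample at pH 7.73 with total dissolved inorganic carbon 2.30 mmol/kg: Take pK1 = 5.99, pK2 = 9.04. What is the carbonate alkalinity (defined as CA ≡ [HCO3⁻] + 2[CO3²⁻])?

CA = 2.37 mmol/kg

CA = [HCO3⁻] + 2[CO3²⁻] = (α₁ + 2α₂)·DIC
At pH 7.73: [H⁺]/K1 = 10^-1.74 = 0.018197, K2/[H⁺] = 10^-1.31 = 0.048978
α₁ = 1/(1 + 0.018197 + 0.048978) = 1/1.0672 = 0.9371; α₂ = α₁·K2/[H⁺] = 0.04589
α₁ + 2α₂ = 1.0288
CA = 1.0288 × 2.30 = 2.37 mmol/kg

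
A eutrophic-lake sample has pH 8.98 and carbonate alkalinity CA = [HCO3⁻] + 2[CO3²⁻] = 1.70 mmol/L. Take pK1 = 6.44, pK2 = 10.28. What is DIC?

DIC = 1.63 mmol/L

CA = [HCO3⁻] + 2[CO3²⁻] = (α₁ + 2α₂)·DIC
At pH 8.98: [H⁺]/K1 = 10^-2.54 = 0.0028840, K2/[H⁺] = 10^-1.30 = 0.050119
α₁ = 1/(1 + 0.0028840 + 0.050119) = 1/1.0530 = 0.9497; α₂ = α₁·K2/[H⁺] = 0.04760
α₁ + 2α₂ = 1.0449
DIC = CA / (α₁ + 2α₂) = 1.70 / 1.0449 = 1.63 mmol/L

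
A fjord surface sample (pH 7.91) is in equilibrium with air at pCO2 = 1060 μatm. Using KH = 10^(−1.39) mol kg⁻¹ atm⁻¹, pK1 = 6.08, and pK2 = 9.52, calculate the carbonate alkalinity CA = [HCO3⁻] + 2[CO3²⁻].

[CO2*] = KH · pCO2 = 10^(−1.39) × 1060×10^-6 = 4.318×10^-5 mol/kg
α₀ = 1/(1 + K1/[H⁺] + K1K2/[H⁺]²) = 1/(1 + 10^+1.83 + 10^+0.22) = 0.01423
DIC = [CO2*]/α₀ = 4.318×10^-5 / 0.01423 = 3.034 mmol/kg
CA = (α₁ + 2α₂)·DIC = (0.9622 + 2×0.02362) × 3.034 = 3.06 mmol/kg

CA = 3.06 mmol/kg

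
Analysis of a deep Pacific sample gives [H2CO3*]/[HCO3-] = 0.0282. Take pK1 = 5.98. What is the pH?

From K1 = [H⁺][HCO3-]/[H2CO3*]:  pH = pK1 − log₁₀([H2CO3*]/[HCO3-])
log₁₀(0.0282) = -1.550
pH = 5.98 − (-1.550) = 7.53

pH = 7.53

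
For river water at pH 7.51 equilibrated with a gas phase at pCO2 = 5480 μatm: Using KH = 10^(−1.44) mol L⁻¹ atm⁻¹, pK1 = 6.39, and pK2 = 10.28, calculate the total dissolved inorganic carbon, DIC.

DIC = 2.83 mmol/L

[CO2*] = KH · pCO2 = 10^(−1.44) × 5480×10^-6 = 1.990×10^-4 mol/L
α₀ = 1/(1 + K1/[H⁺] + K1K2/[H⁺]²) = 1/(1 + 10^+1.12 + 10^-1.65) = 0.07040
DIC = [CO2*]/α₀ = 1.990×10^-4 / 0.07040 = 2.83 mmol/L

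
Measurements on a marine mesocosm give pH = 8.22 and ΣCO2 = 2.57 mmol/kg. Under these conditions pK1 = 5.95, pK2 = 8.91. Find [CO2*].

α₀ = 1 / (1 + K1/[H⁺] + K1K2/[H⁺]²) = 1 / (1 + 10^+2.27 + 10^+1.58)
   = 1 / (1 + 186.21 + 38.019) = 1/225.23 = 0.004440
[CO2*] = α₀ × DIC = 0.004440 × 2.57 = 0.0114 mmol/kg = 11.4 μmol/kg

[CO2*] = 11.4 μmol/kg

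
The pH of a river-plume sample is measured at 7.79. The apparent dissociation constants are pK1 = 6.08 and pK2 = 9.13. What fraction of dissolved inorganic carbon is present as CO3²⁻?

α₂ = 1 / (1 + [H⁺]/K2 + [H⁺]²/(K1K2)) = 1 / (1 + 10^+1.34 + 10^-0.37)
   = 1 / (1 + 21.878 + 0.42658) = 1/23.304 = 0.04291

α₂ = 0.0429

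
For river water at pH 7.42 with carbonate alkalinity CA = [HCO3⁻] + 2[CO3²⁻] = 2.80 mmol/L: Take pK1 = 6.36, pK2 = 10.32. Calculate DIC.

DIC = 3.04 mmol/L

CA = [HCO3⁻] + 2[CO3²⁻] = (α₁ + 2α₂)·DIC
At pH 7.42: [H⁺]/K1 = 10^-1.06 = 0.087096, K2/[H⁺] = 10^-2.90 = 0.0012589
α₁ = 1/(1 + 0.087096 + 0.0012589) = 1/1.0884 = 0.9188; α₂ = α₁·K2/[H⁺] = 0.001157
α₁ + 2α₂ = 0.9211
DIC = CA / (α₁ + 2α₂) = 2.80 / 0.9211 = 3.04 mmol/L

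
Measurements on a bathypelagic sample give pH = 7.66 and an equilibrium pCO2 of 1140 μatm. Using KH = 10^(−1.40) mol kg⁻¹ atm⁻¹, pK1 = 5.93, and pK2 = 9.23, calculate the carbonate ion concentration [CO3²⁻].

[CO2*] = KH · pCO2 = 10^(−1.40) × 1140×10^-6 = 4.538×10^-5 mol/kg
α₀ = 1/(1 + K1/[H⁺] + K1K2/[H⁺]²) = 1/(1 + 10^+1.73 + 10^+0.16) = 0.01781
DIC = [CO2*]/α₀ = 4.538×10^-5 / 0.01781 = 2.548 mmol/kg
[CO3²⁻] = α₂·DIC; α₂ = 0.02574, so [CO3²⁻] = 0.02574 × 2.548 = 0.0656 mmol/kg

[CO3²⁻] = 0.0656 mmol/kg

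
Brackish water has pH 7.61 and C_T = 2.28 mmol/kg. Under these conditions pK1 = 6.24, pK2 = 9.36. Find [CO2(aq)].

α₀ = 1 / (1 + K1/[H⁺] + K1K2/[H⁺]²) = 1 / (1 + 10^+1.37 + 10^-0.38)
   = 1 / (1 + 23.442 + 0.41687) = 1/24.859 = 0.04023
[CO2*] = α₀ × DIC = 0.04023 × 2.28 = 0.0917 mmol/kg

[CO2*] = 0.0917 mmol/kg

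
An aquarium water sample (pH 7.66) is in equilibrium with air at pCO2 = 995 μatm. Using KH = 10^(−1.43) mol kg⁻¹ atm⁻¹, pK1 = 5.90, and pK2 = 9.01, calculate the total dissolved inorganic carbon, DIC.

[CO2*] = KH · pCO2 = 10^(−1.43) × 995×10^-6 = 3.697×10^-5 mol/kg
α₀ = 1/(1 + K1/[H⁺] + K1K2/[H⁺]²) = 1/(1 + 10^+1.76 + 10^+0.41) = 0.01636
DIC = [CO2*]/α₀ = 3.697×10^-5 / 0.01636 = 2.26 mmol/kg

DIC = 2.26 mmol/kg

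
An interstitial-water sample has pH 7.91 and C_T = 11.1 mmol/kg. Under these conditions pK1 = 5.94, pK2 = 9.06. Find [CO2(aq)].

α₀ = 1 / (1 + K1/[H⁺] + K1K2/[H⁺]²) = 1 / (1 + 10^+1.97 + 10^+0.82)
   = 1 / (1 + 93.325 + 6.6069) = 1/100.93 = 0.009908
[CO2*] = α₀ × DIC = 0.009908 × 11.1 = 0.110 mmol/kg

[CO2*] = 0.110 mmol/kg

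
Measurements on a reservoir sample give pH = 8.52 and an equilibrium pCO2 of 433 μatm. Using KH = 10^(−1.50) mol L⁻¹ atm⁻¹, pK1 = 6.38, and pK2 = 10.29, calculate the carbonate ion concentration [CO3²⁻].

[CO3²⁻] = 0.0321 mmol/L

[CO2*] = KH · pCO2 = 10^(−1.50) × 433×10^-6 = 1.369×10^-5 mol/L
α₀ = 1/(1 + K1/[H⁺] + K1K2/[H⁺]²) = 1/(1 + 10^+2.14 + 10^+0.37) = 0.007073
DIC = [CO2*]/α₀ = 1.369×10^-5 / 0.007073 = 1.936 mmol/L
[CO3²⁻] = α₂·DIC; α₂ = 0.01658, so [CO3²⁻] = 0.01658 × 1.936 = 0.0321 mmol/L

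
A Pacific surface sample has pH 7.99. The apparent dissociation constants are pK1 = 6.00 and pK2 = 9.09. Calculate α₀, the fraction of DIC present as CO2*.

α₀ = 0.00939

α₀ = 1 / (1 + K1/[H⁺] + K1K2/[H⁺]²) = 1 / (1 + 10^+1.99 + 10^+0.89)
   = 1 / (1 + 97.724 + 7.7625) = 1/106.49 = 0.009391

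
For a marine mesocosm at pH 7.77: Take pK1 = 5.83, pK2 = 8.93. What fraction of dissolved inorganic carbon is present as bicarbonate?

α₁ = 0.925

α₁ = 1 / (1 + [H⁺]/K1 + K2/[H⁺]) = 1 / (1 + 10^-1.94 + 10^-1.16)
   = 1 / (1 + 0.011482 + 0.069183) = 1/1.0807 = 0.9254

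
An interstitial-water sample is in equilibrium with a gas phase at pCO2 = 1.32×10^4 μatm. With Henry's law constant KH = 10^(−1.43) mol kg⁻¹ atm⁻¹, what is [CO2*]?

[CO2*] = 490 μmol/kg

KH = 10^(−1.43) = 3.715×10^-2 mol kg⁻¹ atm⁻¹
[CO2*] = KH · pCO2 = 3.715×10^-2 × 1.32×10^4×10^-6 atm = 4.90×10^-4 mol/kg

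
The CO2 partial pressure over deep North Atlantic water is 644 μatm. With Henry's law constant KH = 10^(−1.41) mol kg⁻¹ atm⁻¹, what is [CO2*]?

KH = 10^(−1.41) = 3.890×10^-2 mol kg⁻¹ atm⁻¹
[CO2*] = KH · pCO2 = 3.890×10^-2 × 644×10^-6 atm = 2.51×10^-5 mol/kg

[CO2*] = 25.1 μmol/kg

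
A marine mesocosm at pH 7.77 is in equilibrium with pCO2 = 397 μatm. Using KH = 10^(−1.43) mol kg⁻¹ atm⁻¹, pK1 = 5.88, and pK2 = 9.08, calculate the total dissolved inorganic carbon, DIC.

DIC = 1.22 mmol/kg

[CO2*] = KH · pCO2 = 10^(−1.43) × 397×10^-6 = 1.475×10^-5 mol/kg
α₀ = 1/(1 + K1/[H⁺] + K1K2/[H⁺]²) = 1/(1 + 10^+1.89 + 10^+0.58) = 0.01213
DIC = [CO2*]/α₀ = 1.475×10^-5 / 0.01213 = 1.22 mmol/kg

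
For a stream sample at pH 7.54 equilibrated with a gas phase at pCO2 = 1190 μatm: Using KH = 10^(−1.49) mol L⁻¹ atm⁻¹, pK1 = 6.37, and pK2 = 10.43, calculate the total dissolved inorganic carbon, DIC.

[CO2*] = KH · pCO2 = 10^(−1.49) × 1190×10^-6 = 3.851×10^-5 mol/L
α₀ = 1/(1 + K1/[H⁺] + K1K2/[H⁺]²) = 1/(1 + 10^+1.17 + 10^-1.72) = 0.06325
DIC = [CO2*]/α₀ = 3.851×10^-5 / 0.06325 = 0.609 mmol/L

DIC = 0.609 mmol/L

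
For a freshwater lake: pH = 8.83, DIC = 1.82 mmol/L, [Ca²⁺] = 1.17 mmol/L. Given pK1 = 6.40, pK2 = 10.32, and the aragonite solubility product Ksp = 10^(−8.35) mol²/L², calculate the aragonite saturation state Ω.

Ω = 14.9

α₂ = 1 / (1 + [H⁺]/K2 + [H⁺]²/(K1K2)) = 1 / (1 + 10^+1.49 + 10^-0.94)
   = 1 / (1 + 30.903 + 0.11482) = 1/32.018 = 0.03123
[CO3²⁻] = α₂ × DIC = 0.03123 × 1.82 = 0.05684 mmol/L
Ksp = 10^(−8.35) = 4.467×10^-9
Ω = [Ca²⁺][CO3²⁻]/Ksp = (1.17×10^-3)(5.684×10^-5) / 4.467×10^-9 = 14.9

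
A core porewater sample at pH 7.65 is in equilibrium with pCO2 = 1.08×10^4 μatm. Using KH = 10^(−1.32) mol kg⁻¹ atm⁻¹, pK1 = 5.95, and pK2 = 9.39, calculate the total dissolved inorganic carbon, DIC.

DIC = 26.9 mmol/kg

[CO2*] = KH · pCO2 = 10^(−1.32) × 1.08×10^4×10^-6 = 5.169×10^-4 mol/kg
α₀ = 1/(1 + K1/[H⁺] + K1K2/[H⁺]²) = 1/(1 + 10^+1.70 + 10^-0.04) = 0.01922
DIC = [CO2*]/α₀ = 5.169×10^-4 / 0.01922 = 26.9 mmol/kg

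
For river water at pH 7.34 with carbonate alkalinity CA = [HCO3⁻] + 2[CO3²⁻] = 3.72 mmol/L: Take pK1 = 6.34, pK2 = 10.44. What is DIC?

CA = [HCO3⁻] + 2[CO3²⁻] = (α₁ + 2α₂)·DIC
At pH 7.34: [H⁺]/K1 = 10^-1.00 = 0.10000, K2/[H⁺] = 10^-3.10 = 0.00079433
α₁ = 1/(1 + 0.10000 + 0.00079433) = 1/1.1008 = 0.9084; α₂ = α₁·K2/[H⁺] = 0.0007216
α₁ + 2α₂ = 0.9099
DIC = CA / (α₁ + 2α₂) = 3.72 / 0.9099 = 4.09 mmol/L

DIC = 4.09 mmol/L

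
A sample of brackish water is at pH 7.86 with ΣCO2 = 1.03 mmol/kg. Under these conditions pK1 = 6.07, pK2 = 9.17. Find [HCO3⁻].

α₁ = 1 / (1 + [H⁺]/K1 + K2/[H⁺]) = 1 / (1 + 10^-1.79 + 10^-1.31)
   = 1 / (1 + 0.016218 + 0.048978) = 1/1.0652 = 0.9388
[HCO3⁻] = α₁ × DIC = 0.9388 × 1.03 = 0.967 mmol/kg

[HCO3⁻] = 0.967 mmol/kg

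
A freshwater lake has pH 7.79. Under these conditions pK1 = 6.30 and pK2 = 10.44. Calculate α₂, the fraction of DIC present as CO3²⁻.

α₂ = 1 / (1 + [H⁺]/K2 + [H⁺]²/(K1K2)) = 1 / (1 + 10^+2.65 + 10^+1.16)
   = 1 / (1 + 446.68 + 14.454) = 1/462.14 = 0.002164

α₂ = 0.00216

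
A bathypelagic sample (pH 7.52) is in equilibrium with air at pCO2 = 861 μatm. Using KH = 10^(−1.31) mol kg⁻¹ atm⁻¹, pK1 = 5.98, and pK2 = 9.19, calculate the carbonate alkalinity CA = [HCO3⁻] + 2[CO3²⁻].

CA = 1.52 mmol/kg

[CO2*] = KH · pCO2 = 10^(−1.31) × 861×10^-6 = 4.217×10^-5 mol/kg
α₀ = 1/(1 + K1/[H⁺] + K1K2/[H⁺]²) = 1/(1 + 10^+1.54 + 10^-0.13) = 0.02746
DIC = [CO2*]/α₀ = 4.217×10^-5 / 0.02746 = 1.536 mmol/kg
CA = (α₁ + 2α₂)·DIC = (0.9522 + 2×0.02036) × 1.536 = 1.52 mmol/kg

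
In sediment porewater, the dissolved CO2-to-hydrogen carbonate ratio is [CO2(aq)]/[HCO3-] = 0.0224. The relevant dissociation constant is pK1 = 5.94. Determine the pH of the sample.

pH = 7.59

From K1 = [H⁺][HCO3-]/[CO2(aq)]:  pH = pK1 − log₁₀([CO2(aq)]/[HCO3-])
log₁₀(0.0224) = -1.650
pH = 5.94 − (-1.650) = 7.59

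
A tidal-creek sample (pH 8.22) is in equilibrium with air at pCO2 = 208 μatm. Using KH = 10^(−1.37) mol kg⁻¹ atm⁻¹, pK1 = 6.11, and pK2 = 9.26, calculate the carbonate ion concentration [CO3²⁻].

[CO3²⁻] = 0.104 mmol/kg

[CO2*] = KH · pCO2 = 10^(−1.37) × 208×10^-6 = 8.873×10^-6 mol/kg
α₀ = 1/(1 + K1/[H⁺] + K1K2/[H⁺]²) = 1/(1 + 10^+2.11 + 10^+1.07) = 0.007063
DIC = [CO2*]/α₀ = 8.873×10^-6 / 0.007063 = 1.256 mmol/kg
[CO3²⁻] = α₂·DIC; α₂ = 0.08299, so [CO3²⁻] = 0.08299 × 1.256 = 0.104 mmol/kg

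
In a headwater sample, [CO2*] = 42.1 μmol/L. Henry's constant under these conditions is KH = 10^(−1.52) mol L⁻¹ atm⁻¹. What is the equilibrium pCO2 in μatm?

KH = 10^(−1.52) = 3.020×10^-2 mol L⁻¹ atm⁻¹
pCO2 = [CO2*]/KH = 42.1×10^-6 / 3.020×10^-2 = 1.39×10^-3 atm = 1390 μatm

pCO2 = 1390 μatm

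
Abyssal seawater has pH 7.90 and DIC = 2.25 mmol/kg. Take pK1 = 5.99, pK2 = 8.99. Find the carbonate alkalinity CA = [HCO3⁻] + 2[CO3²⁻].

CA = [HCO3⁻] + 2[CO3²⁻] = (α₁ + 2α₂)·DIC
At pH 7.90: [H⁺]/K1 = 10^-1.91 = 0.012303, K2/[H⁺] = 10^-1.09 = 0.081283
α₁ = 1/(1 + 0.012303 + 0.081283) = 1/1.0936 = 0.9144; α₂ = α₁·K2/[H⁺] = 0.07433
α₁ + 2α₂ = 1.0631
CA = 1.0631 × 2.25 = 2.39 mmol/kg

CA = 2.39 mmol/kg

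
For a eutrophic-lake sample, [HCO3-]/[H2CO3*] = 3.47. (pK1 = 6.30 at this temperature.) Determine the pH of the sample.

From K1 = [H⁺][HCO3-]/[H2CO3*]:  pH = pK1 + log₁₀([HCO3-]/[H2CO3*])
log₁₀(3.47) = +0.540
pH = 6.30 + (+0.540) = 6.84

pH = 6.84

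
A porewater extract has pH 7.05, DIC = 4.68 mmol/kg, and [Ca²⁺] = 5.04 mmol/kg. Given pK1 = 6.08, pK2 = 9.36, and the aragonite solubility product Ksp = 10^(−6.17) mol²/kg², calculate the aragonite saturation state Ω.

Ω = 0.154

α₂ = 1 / (1 + [H⁺]/K2 + [H⁺]²/(K1K2)) = 1 / (1 + 10^+2.31 + 10^+1.34)
   = 1 / (1 + 204.17 + 21.878) = 1/227.05 = 0.004404
[CO3²⁻] = α₂ × DIC = 0.004404 × 4.68 = 0.02061 mmol/kg
Ksp = 10^(−6.17) = 6.761×10^-7
Ω = [Ca²⁺][CO3²⁻]/Ksp = (5.04×10^-3)(2.061×10^-5) / 6.761×10^-7 = 0.154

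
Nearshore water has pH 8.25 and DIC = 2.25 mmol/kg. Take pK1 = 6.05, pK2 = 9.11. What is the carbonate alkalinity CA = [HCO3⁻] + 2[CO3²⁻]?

CA = [HCO3⁻] + 2[CO3²⁻] = (α₁ + 2α₂)·DIC
At pH 8.25: [H⁺]/K1 = 10^-2.20 = 0.0063096, K2/[H⁺] = 10^-0.86 = 0.13804
α₁ = 1/(1 + 0.0063096 + 0.13804) = 1/1.1443 = 0.8739; α₂ = α₁·K2/[H⁺] = 0.1206
α₁ + 2α₂ = 1.1151
CA = 1.1151 × 2.25 = 2.51 mmol/kg

CA = 2.51 mmol/kg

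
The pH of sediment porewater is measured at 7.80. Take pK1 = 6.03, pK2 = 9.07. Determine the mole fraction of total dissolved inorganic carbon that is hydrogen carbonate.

α₁ = 1 / (1 + [H⁺]/K1 + K2/[H⁺]) = 1 / (1 + 10^-1.77 + 10^-1.27)
   = 1 / (1 + 0.016982 + 0.053703) = 1/1.0707 = 0.9340

α₁ = 0.934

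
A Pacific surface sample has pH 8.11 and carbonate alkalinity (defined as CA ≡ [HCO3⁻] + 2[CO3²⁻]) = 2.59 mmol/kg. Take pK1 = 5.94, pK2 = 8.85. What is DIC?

CA = [HCO3⁻] + 2[CO3²⁻] = (α₁ + 2α₂)·DIC
At pH 8.11: [H⁺]/K1 = 10^-2.17 = 0.0067608, K2/[H⁺] = 10^-0.74 = 0.18197
α₁ = 1/(1 + 0.0067608 + 0.18197) = 1/1.1887 = 0.8412; α₂ = α₁·K2/[H⁺] = 0.1531
α₁ + 2α₂ = 1.1474
DIC = CA / (α₁ + 2α₂) = 2.59 / 1.1474 = 2.26 mmol/kg

DIC = 2.26 mmol/kg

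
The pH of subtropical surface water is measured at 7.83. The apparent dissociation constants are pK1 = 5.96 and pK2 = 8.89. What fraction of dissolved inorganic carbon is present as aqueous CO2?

α₀ = 1 / (1 + K1/[H⁺] + K1K2/[H⁺]²) = 1 / (1 + 10^+1.87 + 10^+0.81)
   = 1 / (1 + 74.131 + 6.4565) = 1/81.588 = 0.01226

α₀ = 0.0123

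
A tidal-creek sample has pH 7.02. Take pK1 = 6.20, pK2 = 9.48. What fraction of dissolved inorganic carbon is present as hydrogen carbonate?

α₁ = 1 / (1 + [H⁺]/K1 + K2/[H⁺]) = 1 / (1 + 10^-0.82 + 10^-2.46)
   = 1 / (1 + 0.15136 + 0.0034674) = 1/1.1548 = 0.8659

α₁ = 0.866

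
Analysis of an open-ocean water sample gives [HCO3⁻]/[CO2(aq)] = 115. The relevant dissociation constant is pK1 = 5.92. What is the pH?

pH = 7.98

From K1 = [H⁺][HCO3⁻]/[CO2(aq)]:  pH = pK1 + log₁₀([HCO3⁻]/[CO2(aq)])
log₁₀(115) = +2.061
pH = 5.92 + (+2.061) = 7.98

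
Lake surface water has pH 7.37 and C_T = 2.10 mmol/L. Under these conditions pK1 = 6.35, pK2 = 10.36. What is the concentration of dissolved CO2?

[CO2*] = 0.183 mmol/L

α₀ = 1 / (1 + K1/[H⁺] + K1K2/[H⁺]²) = 1 / (1 + 10^+1.02 + 10^-1.97)
   = 1 / (1 + 10.471 + 0.010715) = 1/11.482 = 0.08709
[CO2*] = α₀ × DIC = 0.08709 × 2.10 = 0.183 mmol/L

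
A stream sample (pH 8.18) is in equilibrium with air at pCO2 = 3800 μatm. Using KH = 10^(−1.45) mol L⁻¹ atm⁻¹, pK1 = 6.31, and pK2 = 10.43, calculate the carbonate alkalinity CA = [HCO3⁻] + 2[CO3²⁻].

CA = 10.1 mmol/L

[CO2*] = KH · pCO2 = 10^(−1.45) × 3800×10^-6 = 1.348×10^-4 mol/L
α₀ = 1/(1 + K1/[H⁺] + K1K2/[H⁺]²) = 1/(1 + 10^+1.87 + 10^-0.38) = 0.01324
DIC = [CO2*]/α₀ = 1.348×10^-4 / 0.01324 = 10.19 mmol/L
CA = (α₁ + 2α₂)·DIC = (0.9812 + 2×0.005518) × 10.19 = 10.1 mmol/L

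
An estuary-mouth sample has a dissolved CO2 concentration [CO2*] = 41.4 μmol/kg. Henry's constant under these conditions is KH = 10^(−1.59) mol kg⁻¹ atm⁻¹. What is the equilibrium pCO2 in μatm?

pCO2 = 1610 μatm

KH = 10^(−1.59) = 2.570×10^-2 mol kg⁻¹ atm⁻¹
pCO2 = [CO2*]/KH = 41.4×10^-6 / 2.570×10^-2 = 1.61×10^-3 atm = 1610 μatm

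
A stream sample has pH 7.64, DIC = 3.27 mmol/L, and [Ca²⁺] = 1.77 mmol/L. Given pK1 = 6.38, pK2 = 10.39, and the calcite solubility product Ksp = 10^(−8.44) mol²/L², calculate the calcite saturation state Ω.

Ω = 2.68

α₂ = 1 / (1 + [H⁺]/K2 + [H⁺]²/(K1K2)) = 1 / (1 + 10^+2.75 + 10^+1.49)
   = 1 / (1 + 562.34 + 30.903) = 1/594.24 = 0.001683
[CO3²⁻] = α₂ × DIC = 0.001683 × 3.27 = 0.005503 mmol/L = 5.503 μmol/L
Ksp = 10^(−8.44) = 3.631×10^-9
Ω = [Ca²⁺][CO3²⁻]/Ksp = (1.77×10^-3)(5.503×10^-6) / 3.631×10^-9 = 2.68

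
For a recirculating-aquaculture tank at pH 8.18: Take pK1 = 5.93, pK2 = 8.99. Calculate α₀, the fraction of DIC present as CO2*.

α₀ = 1 / (1 + K1/[H⁺] + K1K2/[H⁺]²) = 1 / (1 + 10^+2.25 + 10^+1.44)
   = 1 / (1 + 177.83 + 27.542) = 1/206.37 = 0.004846

α₀ = 0.00485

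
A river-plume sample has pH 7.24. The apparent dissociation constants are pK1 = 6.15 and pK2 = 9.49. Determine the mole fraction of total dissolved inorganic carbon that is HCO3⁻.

α₁ = 1 / (1 + [H⁺]/K1 + K2/[H⁺]) = 1 / (1 + 10^-1.09 + 10^-2.25)
   = 1 / (1 + 0.081283 + 0.0056234) = 1/1.0869 = 0.9200

α₁ = 0.920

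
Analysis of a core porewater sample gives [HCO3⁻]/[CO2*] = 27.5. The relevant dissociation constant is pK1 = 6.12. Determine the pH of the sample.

pH = 7.56

From K1 = [H⁺][HCO3⁻]/[CO2*]:  pH = pK1 + log₁₀([HCO3⁻]/[CO2*])
log₁₀(27.5) = +1.439
pH = 6.12 + (+1.439) = 7.56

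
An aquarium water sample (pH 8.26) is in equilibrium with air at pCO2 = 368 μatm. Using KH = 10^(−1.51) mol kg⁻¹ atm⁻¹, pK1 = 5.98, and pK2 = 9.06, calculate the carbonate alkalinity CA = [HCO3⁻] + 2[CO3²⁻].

CA = 2.85 mmol/kg

[CO2*] = KH · pCO2 = 10^(−1.51) × 368×10^-6 = 1.137×10^-5 mol/kg
α₀ = 1/(1 + K1/[H⁺] + K1K2/[H⁺]²) = 1/(1 + 10^+2.28 + 10^+1.48) = 0.004510
DIC = [CO2*]/α₀ = 1.137×10^-5 / 0.004510 = 2.522 mmol/kg
CA = (α₁ + 2α₂)·DIC = (0.8593 + 2×0.1362) × 2.522 = 2.85 mmol/kg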